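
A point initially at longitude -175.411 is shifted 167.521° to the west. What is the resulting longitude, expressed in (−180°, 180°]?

Start at -175.411°; shift −167.521° → -342.932°.
-342.932° lies outside (−180°, 180°]; add 360° → +17.068°.

+17.068°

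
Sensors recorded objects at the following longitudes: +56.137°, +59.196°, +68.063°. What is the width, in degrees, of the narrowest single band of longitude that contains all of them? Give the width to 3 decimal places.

11.926°

Sort the longitudes: +56.137°, +59.196°, +68.063°.
Eastward gaps between consecutive values (wrapping around): 3.059°, 8.867°, 348.074°.
Largest gap = 348.074° ⇒ minimal covering band is its complement: 360° − 348.074° = 11.926°.
Band runs from +56.137° eastward to +68.063°.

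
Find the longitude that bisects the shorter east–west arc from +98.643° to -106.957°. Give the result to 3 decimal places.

Signed shortest Δλ from +98.643° to -106.957° is +154.400°.
Midpoint longitude = +98.643° + (+154.400°)/2 = +98.643° + 77.200° = +175.843°.
(The naïve average (+98.643 + -106.957)/2 = -4.157° is on the wrong side of the globe.)

+175.843°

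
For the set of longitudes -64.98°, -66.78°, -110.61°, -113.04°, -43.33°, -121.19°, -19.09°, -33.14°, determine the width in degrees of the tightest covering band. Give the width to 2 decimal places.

Sort the longitudes: -121.19°, -113.04°, -110.61°, -66.78°, -64.98°, -43.33°, -33.14°, -19.09°.
Eastward gaps between consecutive values (wrapping around): 8.15°, 2.43°, 43.83°, 1.80°, 21.65°, 10.19°, 14.05°, 257.90°.
Largest gap = 257.90° ⇒ minimal covering band is its complement: 360° − 257.90° = 102.10°.
Band runs from -121.19° eastward to -19.09°.

102.10°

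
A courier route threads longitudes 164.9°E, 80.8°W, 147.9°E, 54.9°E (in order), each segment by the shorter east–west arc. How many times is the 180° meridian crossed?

Leg 1: +164.9° → -80.8°, shortest Δλ = 114.3° (east) — crosses 180°.
Leg 2: -80.8° → +147.9°, shortest Δλ = -131.3° (west) — crosses 180°.
Leg 3: +147.9° → +54.9°, shortest Δλ = -93.0° (west) — does not cross 180°.
Total crossings: 2.

2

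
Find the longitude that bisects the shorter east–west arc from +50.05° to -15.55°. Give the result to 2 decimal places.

Signed shortest Δλ from +50.05° to -15.55° is -65.60°.
Midpoint longitude = +50.05° + (-65.60°)/2 = +50.05° − 32.80° = +17.25°.

+17.25°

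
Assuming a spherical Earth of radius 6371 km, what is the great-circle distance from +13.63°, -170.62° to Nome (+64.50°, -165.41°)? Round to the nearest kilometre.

5671 km

Δλ = -165.41 − -170.62 = 5.21°.
Δφ = 64.50 − 13.63 = 50.87°.
a = sin²(Δφ/2) + cos φ₁ · cos φ₂ · sin²(Δλ/2) = 0.185323.
c = 2·atan2(√a, √(1−a)) = 0.89008 rad → d = 6371·c ≈ 5670.67 km.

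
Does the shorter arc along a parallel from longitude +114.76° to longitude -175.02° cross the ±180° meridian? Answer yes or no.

Naïve |-175.02 − 114.76| = 289.78° > 180°, so the shorter arc goes the other way round — across 180°.
Signed shortest Δλ = ((-175.02 − 114.76 + 180) mod 360) − 180 = 70.22°.
Going east by 70.22° from +114.76° passes through 180° before reaching -175.02°.

Yes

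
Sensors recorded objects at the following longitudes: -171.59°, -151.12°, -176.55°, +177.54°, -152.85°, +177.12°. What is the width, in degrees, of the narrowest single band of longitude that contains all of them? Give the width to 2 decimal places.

31.76°

Sort the longitudes: -176.55°, -171.59°, -152.85°, -151.12°, +177.12°, +177.54°.
Eastward gaps between consecutive values (wrapping around): 4.96°, 18.74°, 1.73°, 328.24°, 0.42°, 5.91°.
Largest gap = 328.24° ⇒ minimal covering band is its complement: 360° − 328.24° = 31.76°.
Band runs from +177.12° eastward to -151.12°, crossing the antimeridian.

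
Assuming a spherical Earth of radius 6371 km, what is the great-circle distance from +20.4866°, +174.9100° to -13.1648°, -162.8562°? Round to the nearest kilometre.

Δλ = -162.8562 − 174.9100 = -337.7662°; wrapped into (−180°, 180°]: 22.2338°.
Δφ = -13.1648 − 20.4866 = -33.6514°.
a = sin²(Δφ/2) + cos φ₁ · cos φ₂ · sin²(Δλ/2) = 0.117698.
c = 2·atan2(√a, √(1−a)) = 0.70037 rad → d = 6371·c ≈ 4462.05 km.

4462 km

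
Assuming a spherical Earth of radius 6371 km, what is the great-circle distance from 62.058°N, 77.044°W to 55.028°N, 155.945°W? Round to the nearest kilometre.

4352 km

Δλ = -155.945 − -77.044 = -78.901°.
Δφ = 55.028 − 62.058 = -7.030°.
a = sin²(Δφ/2) + cos φ₁ · cos φ₂ · sin²(Δλ/2) = 0.112196.
c = 2·atan2(√a, √(1−a)) = 0.68312 rad → d = 6371·c ≈ 4352.16 km.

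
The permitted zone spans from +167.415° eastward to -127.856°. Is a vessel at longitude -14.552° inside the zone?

Band width going east from +167.415° to -127.856°: ((-127.856 − 167.415) mod 360) = 64.729°.
Offset of -14.552° east of the west edge: ((-14.552 − 167.415) mod 360) = 178.033°.
178.033° > 64.729° ⇒ outside.

No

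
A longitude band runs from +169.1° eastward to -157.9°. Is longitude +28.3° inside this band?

Band width going east from +169.1° to -157.9°: ((-157.9 − 169.1) mod 360) = 33.0°.
Offset of +28.3° east of the west edge: ((28.3 − 169.1) mod 360) = 219.2°.
219.2° > 33.0° ⇒ outside.

No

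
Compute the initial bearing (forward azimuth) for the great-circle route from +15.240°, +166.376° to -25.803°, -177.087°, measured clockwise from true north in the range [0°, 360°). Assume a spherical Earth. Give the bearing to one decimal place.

Δλ = -177.087 − 166.376 = -343.463°; wrapped into (−180°, 180°]: 16.537°.
θ = atan2( sin Δλ · cos φ₂ , cos φ₁ · sin φ₂ − sin φ₁ · cos φ₂ · cos Δλ )
  = atan2(0.25626, -0.64684) = 158.388° → normalised to [0°, 360°): 158.388°.

158.4°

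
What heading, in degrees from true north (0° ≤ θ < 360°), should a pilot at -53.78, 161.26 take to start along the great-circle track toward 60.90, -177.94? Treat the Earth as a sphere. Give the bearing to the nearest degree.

11°

Δλ = -177.94 − 161.26 = -339.20°; wrapped into (−180°, 180°]: 20.80°.
θ = atan2( sin Δλ · cos φ₂ , cos φ₁ · sin φ₂ − sin φ₁ · cos φ₂ · cos Δλ )
  = atan2(0.17270, 0.88308) = 11.065° → normalised to [0°, 360°): 11.065°.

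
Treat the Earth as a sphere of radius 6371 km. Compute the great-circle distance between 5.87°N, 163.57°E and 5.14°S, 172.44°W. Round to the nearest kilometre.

2931 km

Δλ = -172.44 − 163.57 = -336.01°; wrapped into (−180°, 180°]: 23.99°.
Δφ = -5.14 − 5.87 = -11.01°.
a = sin²(Δφ/2) + cos φ₁ · cos φ₂ · sin²(Δλ/2) = 0.051996.
c = 2·atan2(√a, √(1−a)) = 0.46010 rad → d = 6371·c ≈ 2931.29 km.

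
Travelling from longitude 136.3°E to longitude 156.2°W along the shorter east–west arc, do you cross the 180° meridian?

Yes

Naïve |-156.2 − 136.3| = 292.5° > 180°, so the shorter arc goes the other way round — across 180°.
Signed shortest Δλ = ((-156.2 − 136.3 + 180) mod 360) − 180 = 67.5°.
Going east by 67.5° from +136.3° passes through 180° before reaching -156.2°.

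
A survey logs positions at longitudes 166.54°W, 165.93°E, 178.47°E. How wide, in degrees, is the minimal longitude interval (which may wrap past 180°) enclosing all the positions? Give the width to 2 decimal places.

27.53°

Sort the longitudes: -166.54°, +165.93°, +178.47°.
Eastward gaps between consecutive values (wrapping around): 332.47°, 12.54°, 14.99°.
Largest gap = 332.47° ⇒ minimal covering band is its complement: 360° − 332.47° = 27.53°.
Band runs from +165.93° eastward to -166.54°, crossing the antimeridian.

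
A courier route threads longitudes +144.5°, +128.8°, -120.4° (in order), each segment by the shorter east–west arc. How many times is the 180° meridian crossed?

Leg 1: +144.5° → +128.8°, shortest Δλ = -15.7° (west) — does not cross 180°.
Leg 2: +128.8° → -120.4°, shortest Δλ = 110.8° (east) — crosses 180°.
Total crossings: 1.

1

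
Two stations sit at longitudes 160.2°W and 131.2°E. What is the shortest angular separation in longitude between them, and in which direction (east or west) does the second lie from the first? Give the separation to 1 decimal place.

68.6° west

Raw difference: 131.2 − -160.2 = 291.4°.
Normalise into (−180°, 180°]: 291.4° − 360° = -68.6°.
Negative ⇒ the second point lies to the west; separation 68.6°.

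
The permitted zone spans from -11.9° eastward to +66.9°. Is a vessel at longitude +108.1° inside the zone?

No

Band width going east from -11.9° to +66.9°: ((66.9 − -11.9) mod 360) = 78.8°.
Offset of +108.1° east of the west edge: ((108.1 − -11.9) mod 360) = 120.0°.
120.0° > 78.8° ⇒ outside.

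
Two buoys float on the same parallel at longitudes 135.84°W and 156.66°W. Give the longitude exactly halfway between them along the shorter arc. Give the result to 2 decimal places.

Signed shortest Δλ from -135.84° to -156.66° is -20.82°.
Midpoint longitude = -135.84° + (-20.82°)/2 = -135.84° − 10.41° = -146.25°.

146.25°W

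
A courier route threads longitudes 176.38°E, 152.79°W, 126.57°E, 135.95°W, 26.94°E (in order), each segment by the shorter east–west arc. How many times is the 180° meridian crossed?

Leg 1: +176.38° → -152.79°, shortest Δλ = 30.83° (east) — crosses 180°.
Leg 2: -152.79° → +126.57°, shortest Δλ = -80.64° (west) — crosses 180°.
Leg 3: +126.57° → -135.95°, shortest Δλ = 97.48° (east) — crosses 180°.
Leg 4: -135.95° → +26.94°, shortest Δλ = 162.89° (east) — does not cross 180°.
Total crossings: 3.

3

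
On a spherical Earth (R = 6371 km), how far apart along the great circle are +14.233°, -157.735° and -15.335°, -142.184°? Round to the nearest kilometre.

Δλ = -142.184 − -157.735 = 15.551°.
Δφ = -15.335 − 14.233 = -29.568°.
a = sin²(Δφ/2) + cos φ₁ · cos φ₂ · sin²(Δλ/2) = 0.082225.
c = 2·atan2(√a, √(1−a)) = 0.58166 rad → d = 6371·c ≈ 3705.78 km.

3706 km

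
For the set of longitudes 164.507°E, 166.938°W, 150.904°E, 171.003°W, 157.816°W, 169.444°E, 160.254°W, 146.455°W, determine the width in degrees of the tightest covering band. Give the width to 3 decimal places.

Sort the longitudes: -171.003°, -166.938°, -160.254°, -157.816°, -146.455°, +150.904°, +164.507°, +169.444°.
Eastward gaps between consecutive values (wrapping around): 4.065°, 6.684°, 2.438°, 11.361°, 297.359°, 13.603°, 4.937°, 19.553°.
Largest gap = 297.359° ⇒ minimal covering band is its complement: 360° − 297.359° = 62.641°.
Band runs from +150.904° eastward to -146.455°, crossing the antimeridian.

62.641°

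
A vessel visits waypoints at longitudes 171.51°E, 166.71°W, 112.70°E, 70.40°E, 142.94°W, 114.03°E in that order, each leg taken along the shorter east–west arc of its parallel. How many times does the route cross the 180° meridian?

Leg 1: +171.51° → -166.71°, shortest Δλ = 21.78° (east) — crosses 180°.
Leg 2: -166.71° → +112.70°, shortest Δλ = -80.59° (west) — crosses 180°.
Leg 3: +112.70° → +70.40°, shortest Δλ = -42.3° (west) — does not cross 180°.
Leg 4: +70.40° → -142.94°, shortest Δλ = 146.66° (east) — crosses 180°.
Leg 5: -142.94° → +114.03°, shortest Δλ = -103.03° (west) — crosses 180°.
Total crossings: 4.

4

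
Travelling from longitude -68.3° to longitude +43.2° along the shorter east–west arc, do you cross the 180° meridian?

Signed shortest Δλ = ((43.2 − -68.3 + 180) mod 360) − 180 = 111.5°.
Going east by 111.5° from -68.3° reaches +43.2° without touching 180°.

No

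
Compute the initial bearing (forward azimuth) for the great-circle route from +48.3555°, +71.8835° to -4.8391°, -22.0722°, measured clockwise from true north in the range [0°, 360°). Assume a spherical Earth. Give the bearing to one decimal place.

Δλ = -22.0722 − 71.8835 = -93.9557°.
θ = atan2( sin Δλ · cos φ₂ , cos φ₁ · sin φ₂ − sin φ₁ · cos φ₂ · cos Δλ )
  = atan2(-0.99406, -0.00469) = -90.270° → normalised to [0°, 360°): 269.730°.

269.7°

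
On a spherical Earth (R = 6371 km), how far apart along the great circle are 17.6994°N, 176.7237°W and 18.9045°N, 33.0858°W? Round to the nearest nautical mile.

7736 nmi

Δλ = -33.0858 − -176.7237 = 143.6379°.
Δφ = 18.9045 − 17.6994 = 1.2051°.
a = sin²(Δφ/2) + cos φ₁ · cos φ₂ · sin²(Δλ/2) = 0.813643.
c = 2·atan2(√a, √(1−a)) = 2.24886 rad → d = 6371·c ≈ 14327.48 km ≈ 7736.22 nmi.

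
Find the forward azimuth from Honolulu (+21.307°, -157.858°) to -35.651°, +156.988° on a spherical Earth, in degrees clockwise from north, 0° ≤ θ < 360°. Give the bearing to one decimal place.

Δλ = 156.988 − -157.858 = 314.846°; wrapped into (−180°, 180°]: -45.154°.
θ = atan2( sin Δλ · cos φ₂ , cos φ₁ · sin φ₂ − sin φ₁ · cos φ₂ · cos Δλ )
  = atan2(-0.57612, -0.75123) = -142.515° → normalised to [0°, 360°): 217.485°.

217.5°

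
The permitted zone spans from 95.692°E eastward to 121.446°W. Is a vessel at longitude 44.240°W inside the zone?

Band width going east from +95.692° to -121.446°: ((-121.446 − 95.692) mod 360) = 142.862°.
Offset of -44.240° east of the west edge: ((-44.240 − 95.692) mod 360) = 220.068°.
220.068° > 142.862° ⇒ outside.

No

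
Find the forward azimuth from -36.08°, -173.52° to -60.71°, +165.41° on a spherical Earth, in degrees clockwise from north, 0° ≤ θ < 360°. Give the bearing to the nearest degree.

202°

Δλ = 165.41 − -173.52 = 338.93°; wrapped into (−180°, 180°]: -21.07°.
θ = atan2( sin Δλ · cos φ₂ , cos φ₁ · sin φ₂ − sin φ₁ · cos φ₂ · cos Δλ )
  = atan2(-0.17588, -0.43602) = -158.032° → normalised to [0°, 360°): 201.968°.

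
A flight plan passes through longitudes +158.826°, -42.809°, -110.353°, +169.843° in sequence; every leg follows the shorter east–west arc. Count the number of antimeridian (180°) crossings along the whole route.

Leg 1: +158.826° → -42.809°, shortest Δλ = 158.365° (east) — crosses 180°.
Leg 2: -42.809° → -110.353°, shortest Δλ = -67.544° (west) — does not cross 180°.
Leg 3: -110.353° → +169.843°, shortest Δλ = -79.804° (west) — crosses 180°.
Total crossings: 2.

2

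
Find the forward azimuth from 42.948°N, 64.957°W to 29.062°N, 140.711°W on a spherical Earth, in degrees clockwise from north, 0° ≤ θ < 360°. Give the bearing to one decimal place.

Δλ = -140.711 − -64.957 = -75.754°.
θ = atan2( sin Δλ · cos φ₂ , cos φ₁ · sin φ₂ − sin φ₁ · cos φ₂ · cos Δλ )
  = atan2(-0.84721, 0.20900) = -76.142° → normalised to [0°, 360°): 283.858°.

283.9°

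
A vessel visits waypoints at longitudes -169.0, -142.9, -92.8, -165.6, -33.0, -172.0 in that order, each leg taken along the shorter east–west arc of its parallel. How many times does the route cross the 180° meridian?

Leg 1: -169.0° → -142.9°, shortest Δλ = 26.1° (east) — does not cross 180°.
Leg 2: -142.9° → -92.8°, shortest Δλ = 50.1° (east) — does not cross 180°.
Leg 3: -92.8° → -165.6°, shortest Δλ = -72.8° (west) — does not cross 180°.
Leg 4: -165.6° → -33.0°, shortest Δλ = 132.6° (east) — does not cross 180°.
Leg 5: -33.0° → -172.0°, shortest Δλ = -139.0° (west) — does not cross 180°.
Total crossings: 0.

0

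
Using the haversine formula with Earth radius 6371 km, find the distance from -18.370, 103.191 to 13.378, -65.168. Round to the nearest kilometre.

18652 km

Δλ = -65.168 − 103.191 = -168.359°.
Δφ = 13.378 − -18.370 = 31.748°.
a = sin²(Δφ/2) + cos φ₁ · cos φ₂ · sin²(Δλ/2) = 0.988608.
c = 2·atan2(√a, √(1−a)) = 2.92772 rad → d = 6371·c ≈ 18652.49 km.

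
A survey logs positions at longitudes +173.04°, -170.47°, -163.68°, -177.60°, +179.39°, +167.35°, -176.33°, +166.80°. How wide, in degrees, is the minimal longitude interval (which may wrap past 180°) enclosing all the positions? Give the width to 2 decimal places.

Sort the longitudes: -177.60°, -176.33°, -170.47°, -163.68°, +166.80°, +167.35°, +173.04°, +179.39°.
Eastward gaps between consecutive values (wrapping around): 1.27°, 5.86°, 6.79°, 330.48°, 0.55°, 5.69°, 6.35°, 3.01°.
Largest gap = 330.48° ⇒ minimal covering band is its complement: 360° − 330.48° = 29.52°.
Band runs from +166.80° eastward to -163.68°, crossing the antimeridian.

29.52°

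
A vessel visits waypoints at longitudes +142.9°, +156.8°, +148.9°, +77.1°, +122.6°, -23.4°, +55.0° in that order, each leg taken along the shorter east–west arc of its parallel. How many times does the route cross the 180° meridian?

Leg 1: +142.9° → +156.8°, shortest Δλ = 13.9° (east) — does not cross 180°.
Leg 2: +156.8° → +148.9°, shortest Δλ = -7.9° (west) — does not cross 180°.
Leg 3: +148.9° → +77.1°, shortest Δλ = -71.8° (west) — does not cross 180°.
Leg 4: +77.1° → +122.6°, shortest Δλ = 45.5° (east) — does not cross 180°.
Leg 5: +122.6° → -23.4°, shortest Δλ = -146.0° (west) — does not cross 180°.
Leg 6: -23.4° → +55.0°, shortest Δλ = 78.4° (east) — does not cross 180°.
Total crossings: 0.

0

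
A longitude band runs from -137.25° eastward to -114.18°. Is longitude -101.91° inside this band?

Band width going east from -137.25° to -114.18°: ((-114.18 − -137.25) mod 360) = 23.07°.
Offset of -101.91° east of the west edge: ((-101.91 − -137.25) mod 360) = 35.34°.
35.34° > 23.07° ⇒ outside.

No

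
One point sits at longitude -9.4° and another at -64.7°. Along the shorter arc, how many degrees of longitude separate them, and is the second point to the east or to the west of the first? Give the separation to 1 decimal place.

Raw difference: -64.7 − -9.4 = -55.3°.
Normalise into (−180°, 180°]: -55.3° stays -55.3°.
Negative ⇒ the second point lies to the west; separation 55.3°.

55.3° west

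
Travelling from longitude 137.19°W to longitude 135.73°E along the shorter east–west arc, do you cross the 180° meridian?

Naïve |135.73 − -137.19| = 272.92° > 180°, so the shorter arc goes the other way round — across 180°.
Signed shortest Δλ = ((135.73 − -137.19 + 180) mod 360) − 180 = -87.08°.
Going west by 87.08° from -137.19° passes through 180° before reaching +135.73°.

Yes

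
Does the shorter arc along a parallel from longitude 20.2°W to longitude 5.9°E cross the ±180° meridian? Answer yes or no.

No

Signed shortest Δλ = ((5.9 − -20.2 + 180) mod 360) − 180 = 26.1°.
Going east by 26.1° from -20.2° reaches +5.9° without touching 180°.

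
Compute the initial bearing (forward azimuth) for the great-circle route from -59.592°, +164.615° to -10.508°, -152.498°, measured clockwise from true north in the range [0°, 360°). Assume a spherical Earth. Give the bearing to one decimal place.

51.7°

Δλ = -152.498 − 164.615 = -317.113°; wrapped into (−180°, 180°]: 42.887°.
θ = atan2( sin Δλ · cos φ₂ , cos φ₁ · sin φ₂ − sin φ₁ · cos φ₂ · cos Δλ )
  = atan2(0.66914, 0.52900) = 51.671° → normalised to [0°, 360°): 51.671°.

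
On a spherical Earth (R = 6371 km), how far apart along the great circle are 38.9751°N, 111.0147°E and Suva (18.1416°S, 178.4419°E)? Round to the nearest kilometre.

Δλ = 178.4419 − 111.0147 = 67.4272°.
Δφ = -18.1416 − 38.9751 = -57.1167°.
a = sin²(Δφ/2) + cos φ₁ · cos φ₂ · sin²(Δλ/2) = 0.456130.
c = 2·atan2(√a, √(1−a)) = 1.48294 rad → d = 6371·c ≈ 9447.84 km.

9448 km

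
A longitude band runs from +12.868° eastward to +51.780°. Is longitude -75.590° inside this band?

Band width going east from +12.868° to +51.780°: ((51.780 − 12.868) mod 360) = 38.912°.
Offset of -75.590° east of the west edge: ((-75.590 − 12.868) mod 360) = 271.542°.
271.542° > 38.912° ⇒ outside.

No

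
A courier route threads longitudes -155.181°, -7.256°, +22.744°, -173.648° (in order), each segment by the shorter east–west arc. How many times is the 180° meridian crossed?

Leg 1: -155.181° → -7.256°, shortest Δλ = 147.925° (east) — does not cross 180°.
Leg 2: -7.256° → +22.744°, shortest Δλ = 30.0° (east) — does not cross 180°.
Leg 3: +22.744° → -173.648°, shortest Δλ = 163.608° (east) — crosses 180°.
Total crossings: 1.

1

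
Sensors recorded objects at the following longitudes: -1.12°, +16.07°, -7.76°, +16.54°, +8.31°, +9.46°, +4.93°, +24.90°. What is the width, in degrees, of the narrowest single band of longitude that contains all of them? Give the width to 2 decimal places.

Sort the longitudes: -7.76°, -1.12°, +4.93°, +8.31°, +9.46°, +16.07°, +16.54°, +24.90°.
Eastward gaps between consecutive values (wrapping around): 6.64°, 6.05°, 3.38°, 1.15°, 6.61°, 0.47°, 8.36°, 327.34°.
Largest gap = 327.34° ⇒ minimal covering band is its complement: 360° − 327.34° = 32.66°.
Band runs from -7.76° eastward to +24.90°.

32.66°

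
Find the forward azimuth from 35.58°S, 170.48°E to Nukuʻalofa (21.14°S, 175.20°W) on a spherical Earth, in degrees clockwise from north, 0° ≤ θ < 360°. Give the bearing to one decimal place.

44.8°

Δλ = -175.20 − 170.48 = -345.68°; wrapped into (−180°, 180°]: 14.32°.
θ = atan2( sin Δλ · cos φ₂ , cos φ₁ · sin φ₂ − sin φ₁ · cos φ₂ · cos Δλ )
  = atan2(0.23069, 0.23250) = 44.776° → normalised to [0°, 360°): 44.776°.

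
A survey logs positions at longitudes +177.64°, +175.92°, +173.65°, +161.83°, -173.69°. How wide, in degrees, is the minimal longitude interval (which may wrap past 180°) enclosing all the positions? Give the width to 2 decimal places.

Sort the longitudes: -173.69°, +161.83°, +173.65°, +175.92°, +177.64°.
Eastward gaps between consecutive values (wrapping around): 335.52°, 11.82°, 2.27°, 1.72°, 8.67°.
Largest gap = 335.52° ⇒ minimal covering band is its complement: 360° − 335.52° = 24.48°.
Band runs from +161.83° eastward to -173.69°, crossing the antimeridian.

24.48°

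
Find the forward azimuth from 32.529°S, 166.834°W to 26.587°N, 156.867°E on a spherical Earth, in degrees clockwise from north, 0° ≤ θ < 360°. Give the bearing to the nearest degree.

325°

Δλ = 156.867 − -166.834 = 323.701°; wrapped into (−180°, 180°]: -36.299°.
θ = atan2( sin Δλ · cos φ₂ , cos φ₁ · sin φ₂ − sin φ₁ · cos φ₂ · cos Δλ )
  = atan2(-0.52940, 0.76489) = -34.688° → normalised to [0°, 360°): 325.312°.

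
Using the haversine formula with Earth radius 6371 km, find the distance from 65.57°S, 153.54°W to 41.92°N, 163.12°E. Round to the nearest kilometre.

12522 km

Δλ = 163.12 − -153.54 = 316.66°; wrapped into (−180°, 180°]: -43.34°.
Δφ = 41.92 − -65.57 = 107.49°.
a = sin²(Δφ/2) + cos φ₁ · cos φ₂ · sin²(Δλ/2) = 0.692231.
c = 2·atan2(√a, √(1−a)) = 1.96542 rad → d = 6371·c ≈ 12521.69 km.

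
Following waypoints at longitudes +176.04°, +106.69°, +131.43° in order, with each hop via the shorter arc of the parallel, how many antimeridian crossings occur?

Leg 1: +176.04° → +106.69°, shortest Δλ = -69.35° (west) — does not cross 180°.
Leg 2: +106.69° → +131.43°, shortest Δλ = 24.74° (east) — does not cross 180°.
Total crossings: 0.

0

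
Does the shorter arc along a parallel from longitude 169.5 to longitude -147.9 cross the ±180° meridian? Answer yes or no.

Naïve |-147.9 − 169.5| = 317.4° > 180°, so the shorter arc goes the other way round — across 180°.
Signed shortest Δλ = ((-147.9 − 169.5 + 180) mod 360) − 180 = 42.6°.
Going east by 42.6° from +169.5° passes through 180° before reaching -147.9°.

Yes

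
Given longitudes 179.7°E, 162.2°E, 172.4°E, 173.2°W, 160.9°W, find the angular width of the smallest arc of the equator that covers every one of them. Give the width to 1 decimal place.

36.9°

Sort the longitudes: -173.2°, -160.9°, +162.2°, +172.4°, +179.7°.
Eastward gaps between consecutive values (wrapping around): 12.3°, 323.1°, 10.2°, 7.3°, 7.1°.
Largest gap = 323.1° ⇒ minimal covering band is its complement: 360° − 323.1° = 36.9°.
Band runs from +162.2° eastward to -160.9°, crossing the antimeridian.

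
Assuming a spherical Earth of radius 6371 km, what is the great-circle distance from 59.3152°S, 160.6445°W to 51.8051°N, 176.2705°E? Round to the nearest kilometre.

12530 km

Δλ = 176.2705 − -160.6445 = 336.9150°; wrapped into (−180°, 180°]: -23.0850°.
Δφ = 51.8051 − -59.3152 = 111.1203°.
a = sin²(Δφ/2) + cos φ₁ · cos φ₂ · sin²(Δλ/2) = 0.692798.
c = 2·atan2(√a, √(1−a)) = 1.96665 rad → d = 6371·c ≈ 12529.52 km.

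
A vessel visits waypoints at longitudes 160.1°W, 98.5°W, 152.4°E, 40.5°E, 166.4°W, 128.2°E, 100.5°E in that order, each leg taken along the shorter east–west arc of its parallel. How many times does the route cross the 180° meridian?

Leg 1: -160.1° → -98.5°, shortest Δλ = 61.6° (east) — does not cross 180°.
Leg 2: -98.5° → +152.4°, shortest Δλ = -109.1° (west) — crosses 180°.
Leg 3: +152.4° → +40.5°, shortest Δλ = -111.9° (west) — does not cross 180°.
Leg 4: +40.5° → -166.4°, shortest Δλ = 153.1° (east) — crosses 180°.
Leg 5: -166.4° → +128.2°, shortest Δλ = -65.4° (west) — crosses 180°.
Leg 6: +128.2° → +100.5°, shortest Δλ = -27.7° (west) — does not cross 180°.
Total crossings: 3.

3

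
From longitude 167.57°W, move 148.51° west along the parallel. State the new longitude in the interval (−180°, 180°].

43.92°E

Start at -167.57°; shift −148.51° → -316.08°.
-316.08° lies outside (−180°, 180°]; add 360° → +43.92°.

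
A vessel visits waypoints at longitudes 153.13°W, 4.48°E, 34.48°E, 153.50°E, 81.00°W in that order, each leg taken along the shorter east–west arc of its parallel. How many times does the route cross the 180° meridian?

1

Leg 1: -153.13° → +4.48°, shortest Δλ = 157.61° (east) — does not cross 180°.
Leg 2: +4.48° → +34.48°, shortest Δλ = 30.0° (east) — does not cross 180°.
Leg 3: +34.48° → +153.50°, shortest Δλ = 119.02° (east) — does not cross 180°.
Leg 4: +153.50° → -81.00°, shortest Δλ = 125.5° (east) — crosses 180°.
Total crossings: 1.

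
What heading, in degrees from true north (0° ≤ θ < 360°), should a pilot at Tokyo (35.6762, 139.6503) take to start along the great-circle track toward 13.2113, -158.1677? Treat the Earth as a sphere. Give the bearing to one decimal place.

95.3°

Δλ = -158.1677 − 139.6503 = -297.8180°; wrapped into (−180°, 180°]: 62.1820°.
θ = atan2( sin Δλ · cos φ₂ , cos φ₁ · sin φ₂ − sin φ₁ · cos φ₂ · cos Δλ )
  = atan2(0.86103, -0.07931) = 95.262° → normalised to [0°, 360°): 95.262°.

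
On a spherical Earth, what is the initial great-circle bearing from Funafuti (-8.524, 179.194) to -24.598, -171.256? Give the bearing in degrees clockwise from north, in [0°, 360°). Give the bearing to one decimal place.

151.6°

Δλ = -171.256 − 179.194 = -350.450°; wrapped into (−180°, 180°]: 9.550°.
θ = atan2( sin Δλ · cos φ₂ , cos φ₁ · sin φ₂ − sin φ₁ · cos φ₂ · cos Δλ )
  = atan2(0.15085, -0.27875) = 151.579° → normalised to [0°, 360°): 151.579°.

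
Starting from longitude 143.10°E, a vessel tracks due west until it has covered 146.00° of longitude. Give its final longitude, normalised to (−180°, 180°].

2.90°W

Start at +143.10°; shift −146.00° → -2.90°.
-2.90° already lies in (−180°, 180°].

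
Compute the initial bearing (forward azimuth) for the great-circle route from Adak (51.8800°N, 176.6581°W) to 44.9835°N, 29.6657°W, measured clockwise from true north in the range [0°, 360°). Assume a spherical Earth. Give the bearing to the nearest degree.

Δλ = -29.6657 − -176.6581 = 146.9924°.
θ = atan2( sin Δλ · cos φ₂ , cos φ₁ · sin φ₂ − sin φ₁ · cos φ₂ · cos Δλ )
  = atan2(0.38531, 0.90302) = 23.107° → normalised to [0°, 360°): 23.107°.

23°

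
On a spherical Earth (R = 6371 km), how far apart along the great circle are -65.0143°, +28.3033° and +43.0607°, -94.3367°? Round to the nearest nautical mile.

8511 nmi

Δλ = -94.3367 − 28.3033 = -122.6400°.
Δφ = 43.0607 − -65.0143 = 108.0750°.
a = sin²(Δφ/2) + cos φ₁ · cos φ₂ · sin²(Δλ/2) = 0.892664.
c = 2·atan2(√a, √(1−a)) = 2.47402 rad → d = 6371·c ≈ 15761.99 km ≈ 8510.79 nmi.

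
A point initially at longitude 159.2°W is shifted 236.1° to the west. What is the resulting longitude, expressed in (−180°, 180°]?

35.3°W

Start at -159.2°; shift −236.1° → -395.3°.
-395.3° lies outside (−180°, 180°]; add 360° → -35.3°.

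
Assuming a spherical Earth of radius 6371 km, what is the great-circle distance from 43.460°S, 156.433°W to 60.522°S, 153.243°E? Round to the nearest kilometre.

3806 km

Δλ = 153.243 − -156.433 = 309.676°; wrapped into (−180°, 180°]: -50.324°.
Δφ = -60.522 − -43.460 = -17.062°.
a = sin²(Δφ/2) + cos φ₁ · cos φ₂ · sin²(Δλ/2) = 0.086577.
c = 2·atan2(√a, √(1−a)) = 0.59732 rad → d = 6371·c ≈ 3805.53 km.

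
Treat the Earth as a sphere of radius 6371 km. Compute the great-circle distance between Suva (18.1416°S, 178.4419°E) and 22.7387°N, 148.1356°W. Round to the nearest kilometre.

5819 km

Δλ = -148.1356 − 178.4419 = -326.5775°; wrapped into (−180°, 180°]: 33.4225°.
Δφ = 22.7387 − -18.1416 = 40.8803°.
a = sin²(Δφ/2) + cos φ₁ · cos φ₂ · sin²(Δλ/2) = 0.194428.
c = 2·atan2(√a, √(1−a)) = 0.91329 rad → d = 6371·c ≈ 5818.57 km.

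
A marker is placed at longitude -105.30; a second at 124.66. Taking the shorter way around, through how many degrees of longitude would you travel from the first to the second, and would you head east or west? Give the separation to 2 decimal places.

130.04° west

Raw difference: 124.66 − -105.30 = 229.96°.
Normalise into (−180°, 180°]: 229.96° − 360° = -130.04°.
Negative ⇒ the second point lies to the west; separation 130.04°.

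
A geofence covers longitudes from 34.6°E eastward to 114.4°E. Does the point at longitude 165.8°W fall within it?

No

Band width going east from +34.6° to +114.4°: ((114.4 − 34.6) mod 360) = 79.8°.
Offset of -165.8° east of the west edge: ((-165.8 − 34.6) mod 360) = 159.6°.
159.6° > 79.8° ⇒ outside.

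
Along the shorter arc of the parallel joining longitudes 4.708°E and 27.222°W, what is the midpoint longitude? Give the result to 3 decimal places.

Signed shortest Δλ from +4.708° to -27.222° is -31.930°.
Midpoint longitude = +4.708° + (-31.930°)/2 = +4.708° − 15.965° = -11.257°.

11.257°W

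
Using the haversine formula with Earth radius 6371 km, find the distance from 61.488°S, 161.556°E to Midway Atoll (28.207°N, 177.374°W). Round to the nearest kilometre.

10153 km

Δλ = -177.374 − 161.556 = -338.930°; wrapped into (−180°, 180°]: 21.070°.
Δφ = 28.207 − -61.488 = 89.695°.
a = sin²(Δφ/2) + cos φ₁ · cos φ₂ · sin²(Δλ/2) = 0.511401.
c = 2·atan2(√a, √(1−a)) = 1.59360 rad → d = 6371·c ≈ 10152.82 km.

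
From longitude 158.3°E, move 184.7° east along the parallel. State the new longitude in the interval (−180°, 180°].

Start at +158.3°; shift +184.7° → +343.0°.
+343.0° lies outside (−180°, 180°]; subtract 360° → -17.0°.

17.0°W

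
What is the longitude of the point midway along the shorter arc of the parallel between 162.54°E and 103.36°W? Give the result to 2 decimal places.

150.41°W

Signed shortest Δλ from +162.54° to -103.36° is +94.10°.
Midpoint longitude = +162.54° + (+94.10°)/2 = +162.54° + 47.05° = +209.59°.
Normalise into (−180°, 180°]: -150.41°.
(The naïve average (+162.54 + -103.36)/2 = 29.59° is on the wrong side of the globe.)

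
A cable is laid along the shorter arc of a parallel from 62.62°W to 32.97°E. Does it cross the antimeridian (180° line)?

No

Signed shortest Δλ = ((32.97 − -62.62 + 180) mod 360) − 180 = 95.59°.
Going east by 95.59° from -62.62° reaches +32.97° without touching 180°.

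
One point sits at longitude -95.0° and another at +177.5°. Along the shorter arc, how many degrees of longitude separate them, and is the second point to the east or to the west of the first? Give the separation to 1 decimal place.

Raw difference: 177.5 − -95.0 = 272.5°.
Normalise into (−180°, 180°]: 272.5° − 360° = -87.5°.
Negative ⇒ the second point lies to the west; separation 87.5°.

87.5° west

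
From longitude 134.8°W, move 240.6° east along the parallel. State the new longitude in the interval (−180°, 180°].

Start at -134.8°; shift +240.6° → +105.8°.
+105.8° already lies in (−180°, 180°].

105.8°E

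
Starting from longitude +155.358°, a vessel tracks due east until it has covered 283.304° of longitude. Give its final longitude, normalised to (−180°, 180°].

+78.662°

Start at +155.358°; shift +283.304° → +438.662°.
+438.662° lies outside (−180°, 180°]; subtract 360° → +78.662°.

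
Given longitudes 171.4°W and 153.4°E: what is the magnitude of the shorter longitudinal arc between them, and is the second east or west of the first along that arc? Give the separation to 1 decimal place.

Raw difference: 153.4 − -171.4 = 324.8°.
Normalise into (−180°, 180°]: 324.8° − 360° = -35.2°.
Negative ⇒ the second point lies to the west; separation 35.2°.

35.2° west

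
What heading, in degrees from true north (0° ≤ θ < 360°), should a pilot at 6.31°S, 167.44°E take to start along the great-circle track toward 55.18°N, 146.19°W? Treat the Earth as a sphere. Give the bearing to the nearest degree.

Δλ = -146.19 − 167.44 = -313.63°; wrapped into (−180°, 180°]: 46.37°.
θ = atan2( sin Δλ · cos φ₂ , cos φ₁ · sin φ₂ − sin φ₁ · cos φ₂ · cos Δλ )
  = atan2(0.41330, 0.85928) = 25.687° → normalised to [0°, 360°): 25.687°.

26°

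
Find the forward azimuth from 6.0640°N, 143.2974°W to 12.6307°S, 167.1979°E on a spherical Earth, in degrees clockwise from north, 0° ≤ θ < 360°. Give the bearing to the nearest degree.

Δλ = 167.1979 − -143.2974 = 310.4953°; wrapped into (−180°, 180°]: -49.5047°.
θ = atan2( sin Δλ · cos φ₂ , cos φ₁ · sin φ₂ − sin φ₁ · cos φ₂ · cos Δλ )
  = atan2(-0.74206, -0.28438) = -110.969° → normalised to [0°, 360°): 249.031°.

249°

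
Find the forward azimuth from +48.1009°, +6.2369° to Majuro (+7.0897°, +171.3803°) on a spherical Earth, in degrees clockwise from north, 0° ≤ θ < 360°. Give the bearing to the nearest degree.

Δλ = 171.3803 − 6.2369 = 165.1434°.
θ = atan2( sin Δλ · cos φ₂ , cos φ₁ · sin φ₂ − sin φ₁ · cos φ₂ · cos Δλ )
  = atan2(0.25444, 0.79636) = 17.719° → normalised to [0°, 360°): 17.719°.

18°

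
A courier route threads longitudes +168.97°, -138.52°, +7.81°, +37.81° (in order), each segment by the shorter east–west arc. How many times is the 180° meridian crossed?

1

Leg 1: +168.97° → -138.52°, shortest Δλ = 52.51° (east) — crosses 180°.
Leg 2: -138.52° → +7.81°, shortest Δλ = 146.33° (east) — does not cross 180°.
Leg 3: +7.81° → +37.81°, shortest Δλ = 30.0° (east) — does not cross 180°.
Total crossings: 1.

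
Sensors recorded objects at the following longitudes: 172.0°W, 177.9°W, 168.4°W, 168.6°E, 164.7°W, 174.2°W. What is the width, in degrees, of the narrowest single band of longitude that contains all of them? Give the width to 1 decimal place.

Sort the longitudes: -177.9°, -174.2°, -172.0°, -168.4°, -164.7°, +168.6°.
Eastward gaps between consecutive values (wrapping around): 3.7°, 2.2°, 3.6°, 3.7°, 333.3°, 13.5°.
Largest gap = 333.3° ⇒ minimal covering band is its complement: 360° − 333.3° = 26.7°.
Band runs from +168.6° eastward to -164.7°, crossing the antimeridian.

26.7°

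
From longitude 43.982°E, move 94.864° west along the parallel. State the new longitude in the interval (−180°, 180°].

50.882°W

Start at +43.982°; shift −94.864° → -50.882°.
-50.882° already lies in (−180°, 180°].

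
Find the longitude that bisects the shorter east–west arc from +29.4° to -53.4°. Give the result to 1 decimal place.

Signed shortest Δλ from +29.4° to -53.4° is -82.8°.
Midpoint longitude = +29.4° + (-82.8°)/2 = +29.4° − 41.4° = -12.0°.

-12.0°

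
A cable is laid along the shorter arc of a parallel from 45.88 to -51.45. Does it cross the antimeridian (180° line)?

Signed shortest Δλ = ((-51.45 − 45.88 + 180) mod 360) − 180 = -97.33°.
Going west by 97.33° from +45.88° reaches -51.45° without touching 180°.

No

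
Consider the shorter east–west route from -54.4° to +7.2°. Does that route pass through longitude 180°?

Signed shortest Δλ = ((7.2 − -54.4 + 180) mod 360) − 180 = 61.6°.
Going east by 61.6° from -54.4° reaches +7.2° without touching 180°.

No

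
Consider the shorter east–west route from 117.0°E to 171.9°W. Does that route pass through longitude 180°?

Yes

Naïve |-171.9 − 117.0| = 288.9° > 180°, so the shorter arc goes the other way round — across 180°.
Signed shortest Δλ = ((-171.9 − 117.0 + 180) mod 360) − 180 = 71.1°.
Going east by 71.1° from +117.0° passes through 180° before reaching -171.9°.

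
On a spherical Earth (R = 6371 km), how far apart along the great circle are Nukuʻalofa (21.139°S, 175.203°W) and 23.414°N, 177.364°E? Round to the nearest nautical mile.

2710 nmi

Δλ = 177.364 − -175.203 = 352.567°; wrapped into (−180°, 180°]: -7.433°.
Δφ = 23.414 − -21.139 = 44.553°.
a = sin²(Δφ/2) + cos φ₁ · cos φ₂ · sin²(Δλ/2) = 0.147295.
c = 2·atan2(√a, √(1−a)) = 0.78780 rad → d = 6371·c ≈ 5019.05 km ≈ 2710.07 nmi.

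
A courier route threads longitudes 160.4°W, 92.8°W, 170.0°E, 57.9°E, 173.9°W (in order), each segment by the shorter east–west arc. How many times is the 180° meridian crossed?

2

Leg 1: -160.4° → -92.8°, shortest Δλ = 67.6° (east) — does not cross 180°.
Leg 2: -92.8° → +170.0°, shortest Δλ = -97.2° (west) — crosses 180°.
Leg 3: +170.0° → +57.9°, shortest Δλ = -112.1° (west) — does not cross 180°.
Leg 4: +57.9° → -173.9°, shortest Δλ = 128.2° (east) — crosses 180°.
Total crossings: 2.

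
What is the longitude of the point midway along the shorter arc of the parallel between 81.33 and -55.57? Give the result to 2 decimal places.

Signed shortest Δλ from +81.33° to -55.57° is -136.90°.
Midpoint longitude = +81.33° + (-136.90°)/2 = +81.33° − 68.45° = +12.88°.

+12.88°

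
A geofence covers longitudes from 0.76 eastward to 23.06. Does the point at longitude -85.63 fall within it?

No

Band width going east from +0.76° to +23.06°: ((23.06 − 0.76) mod 360) = 22.30°.
Offset of -85.63° east of the west edge: ((-85.63 − 0.76) mod 360) = 273.61°.
273.61° > 22.30° ⇒ outside.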